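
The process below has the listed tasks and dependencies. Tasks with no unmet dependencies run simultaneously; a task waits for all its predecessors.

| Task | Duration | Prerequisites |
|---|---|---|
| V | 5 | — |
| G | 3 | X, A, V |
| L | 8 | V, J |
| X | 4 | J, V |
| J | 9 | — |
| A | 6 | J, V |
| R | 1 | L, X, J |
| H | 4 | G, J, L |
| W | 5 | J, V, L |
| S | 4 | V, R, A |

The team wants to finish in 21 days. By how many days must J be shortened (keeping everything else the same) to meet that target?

1

Current finish: 22 days; target: 21.
J is on every critical path, so each day cut from J cuts the finish by one (this holds down to a finish of 18).
Need 22 − 21 = 1 day off J → J becomes 8 days, finish becomes 21.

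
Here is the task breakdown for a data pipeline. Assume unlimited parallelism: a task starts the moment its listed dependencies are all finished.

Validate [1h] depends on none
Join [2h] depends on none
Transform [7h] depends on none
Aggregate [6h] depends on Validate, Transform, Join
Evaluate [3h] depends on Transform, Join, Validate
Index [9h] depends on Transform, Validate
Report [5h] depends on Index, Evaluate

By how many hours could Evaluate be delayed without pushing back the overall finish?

Critical path: Transform→Index→Report = 7+9+5 = 21, so the finish is 21 hours.
The longest chain containing Evaluate totals 15 hours.
Slack of Evaluate = 13 − 7 = 6 hours.

6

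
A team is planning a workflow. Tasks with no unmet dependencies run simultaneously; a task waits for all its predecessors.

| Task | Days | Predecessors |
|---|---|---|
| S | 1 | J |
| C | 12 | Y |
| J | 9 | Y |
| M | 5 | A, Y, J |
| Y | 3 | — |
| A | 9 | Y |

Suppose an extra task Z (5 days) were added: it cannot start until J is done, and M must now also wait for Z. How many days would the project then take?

Originally the project takes 17 days.
With Z inserted, M now waits for max(A, Y, J, Z).
New critical path: Y→J→Z→M = 3+9+5+5 = 22 ⇒ 22 days.

22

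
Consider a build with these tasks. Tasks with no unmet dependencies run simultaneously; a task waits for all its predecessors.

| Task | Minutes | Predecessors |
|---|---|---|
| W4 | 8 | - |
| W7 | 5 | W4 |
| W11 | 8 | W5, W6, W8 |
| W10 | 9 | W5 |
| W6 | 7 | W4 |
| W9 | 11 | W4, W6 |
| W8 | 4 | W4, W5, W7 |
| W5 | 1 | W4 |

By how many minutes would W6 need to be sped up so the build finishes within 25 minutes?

1

Current finish: 26 minutes; target: 25.
W6 is on every critical path, so each minute cut from W6 cuts the finish by one (this holds down to a finish of 25).
Need 26 − 25 = 1 minute off W6 → W6 becomes 6 minutes, finish becomes 25.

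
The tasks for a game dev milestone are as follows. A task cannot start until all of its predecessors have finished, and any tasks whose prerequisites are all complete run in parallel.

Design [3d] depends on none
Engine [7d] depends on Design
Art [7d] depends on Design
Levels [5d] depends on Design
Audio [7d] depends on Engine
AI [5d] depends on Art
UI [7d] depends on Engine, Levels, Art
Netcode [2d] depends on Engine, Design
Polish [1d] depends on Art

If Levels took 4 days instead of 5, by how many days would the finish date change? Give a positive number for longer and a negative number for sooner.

0

Critical path before the change: Design→Engine→Audio = 3+7+7 = 17 giving 17 days.
Levels is off the critical path — its longest chain is 15 days, giving 2 of slack.
The critical path is still Design→Engine→Audio; finish is now 17 days.
Change in finish: 17 − 17 = +0 days.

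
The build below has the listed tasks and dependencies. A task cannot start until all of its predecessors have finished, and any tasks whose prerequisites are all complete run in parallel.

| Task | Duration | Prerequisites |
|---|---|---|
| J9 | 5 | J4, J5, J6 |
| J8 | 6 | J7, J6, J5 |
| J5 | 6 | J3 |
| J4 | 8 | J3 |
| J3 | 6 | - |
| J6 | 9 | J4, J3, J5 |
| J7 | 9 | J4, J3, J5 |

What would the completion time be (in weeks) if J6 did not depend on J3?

Before: longest chain J3→J4→J6→J8 = 6+8+9+6 = 29, finish 29.
Dropping J3→J6 doesn't change J6's earliest start (14); another predecessor still binds.
New critical path: J3→J4→J6→J8 = 6+8+9+6 = 29 ⇒ 29 weeks.

29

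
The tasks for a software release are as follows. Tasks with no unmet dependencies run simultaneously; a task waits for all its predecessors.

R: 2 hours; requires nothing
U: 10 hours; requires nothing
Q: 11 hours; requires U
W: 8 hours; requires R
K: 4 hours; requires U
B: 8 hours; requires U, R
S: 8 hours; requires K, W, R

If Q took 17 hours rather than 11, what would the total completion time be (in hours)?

27

The binding path is U→K→S = 10+4+8 = 22; finish at 22 hours.
Q has 1 hour of float (longest path through it is 21).
New critical path: U→Q = 10+17 = 27 ⇒ 27 hours.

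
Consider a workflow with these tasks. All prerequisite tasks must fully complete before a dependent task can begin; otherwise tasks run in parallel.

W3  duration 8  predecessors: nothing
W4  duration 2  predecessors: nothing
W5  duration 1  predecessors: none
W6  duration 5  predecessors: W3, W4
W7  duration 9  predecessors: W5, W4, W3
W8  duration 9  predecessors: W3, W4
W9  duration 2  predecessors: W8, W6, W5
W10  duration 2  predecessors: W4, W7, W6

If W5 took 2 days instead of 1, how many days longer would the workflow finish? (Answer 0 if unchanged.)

Baseline: W3→W7→W10 = 8+9+2 = 19 → 19 days.
The longest path through W5 is only 12 days, so W5 has float 7.
No other chain overtakes it, so the finish is 19 days.
Change in finish: 19 − 19 = +0 days.

0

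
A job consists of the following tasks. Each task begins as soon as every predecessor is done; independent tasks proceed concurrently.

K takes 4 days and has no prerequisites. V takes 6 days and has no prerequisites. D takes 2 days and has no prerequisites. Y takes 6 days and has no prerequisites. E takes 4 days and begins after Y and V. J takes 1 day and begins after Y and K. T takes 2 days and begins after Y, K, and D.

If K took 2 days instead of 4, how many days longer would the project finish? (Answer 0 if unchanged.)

Actual critical path: V→E = 6+4 = 10 ⇒ 10 days.
K is off the critical path — its longest chain is 6 days, giving 4 of slack.
No other chain overtakes it, so the finish is 10 days.
Change in finish: 10 − 10 = +0 days.

0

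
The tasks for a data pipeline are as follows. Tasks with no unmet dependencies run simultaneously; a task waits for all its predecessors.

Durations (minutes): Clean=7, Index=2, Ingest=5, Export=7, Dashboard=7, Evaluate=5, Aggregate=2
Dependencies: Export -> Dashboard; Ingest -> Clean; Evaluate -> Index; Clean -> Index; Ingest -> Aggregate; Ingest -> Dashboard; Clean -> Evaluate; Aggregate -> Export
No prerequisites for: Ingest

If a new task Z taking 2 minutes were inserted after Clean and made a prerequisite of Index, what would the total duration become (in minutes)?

Originally the plan takes 21 minutes.
With Z inserted, Index now waits for max(Clean, Evaluate, Z).
New critical path: Ingest→Aggregate→Export→Dashboard = 5+2+7+7 = 21 ⇒ 21 minutes.

21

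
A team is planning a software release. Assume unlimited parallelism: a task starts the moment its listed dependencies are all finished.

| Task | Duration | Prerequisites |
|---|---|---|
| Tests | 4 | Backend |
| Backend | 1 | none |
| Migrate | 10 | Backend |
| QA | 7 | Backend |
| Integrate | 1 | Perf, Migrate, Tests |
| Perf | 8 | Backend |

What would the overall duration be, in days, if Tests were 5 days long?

12

The binding path is Backend→Migrate→Integrate = 1+10+1 = 12; finish at 12 days.
The longest path through Tests is only 6 days, so Tests has float 6.
That remains the longest chain; total 12 days.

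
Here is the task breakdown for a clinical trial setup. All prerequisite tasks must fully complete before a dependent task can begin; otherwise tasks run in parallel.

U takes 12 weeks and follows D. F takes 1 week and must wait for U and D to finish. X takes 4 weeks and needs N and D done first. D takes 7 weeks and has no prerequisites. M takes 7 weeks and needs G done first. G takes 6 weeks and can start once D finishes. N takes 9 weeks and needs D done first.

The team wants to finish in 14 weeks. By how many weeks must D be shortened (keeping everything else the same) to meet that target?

Current finish: 20 weeks; target: 14.
D is on every critical path, so each week cut from D cuts the finish by one (this holds down to a finish of 14).
Need 20 − 14 = 6 weeks off D → D becomes 1 week, finish becomes 14.

6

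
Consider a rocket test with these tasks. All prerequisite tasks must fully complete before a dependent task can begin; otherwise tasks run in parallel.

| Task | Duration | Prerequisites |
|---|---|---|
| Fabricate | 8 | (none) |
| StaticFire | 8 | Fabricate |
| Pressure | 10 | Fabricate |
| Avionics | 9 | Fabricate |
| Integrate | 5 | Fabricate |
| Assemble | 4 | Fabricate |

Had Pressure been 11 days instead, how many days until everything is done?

The binding path is Fabricate→Pressure = 8+10 = 18; finish at 18 days.
Pressure lies on that path, so at 11 days the path becomes 19 days.
That remains the longest chain; total 19 days.

19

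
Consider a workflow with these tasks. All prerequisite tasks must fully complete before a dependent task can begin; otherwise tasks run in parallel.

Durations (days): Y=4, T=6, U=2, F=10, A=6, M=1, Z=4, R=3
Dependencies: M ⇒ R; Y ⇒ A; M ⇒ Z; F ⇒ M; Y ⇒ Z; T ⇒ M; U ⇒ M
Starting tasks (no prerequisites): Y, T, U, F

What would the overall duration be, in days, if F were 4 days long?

Baseline: F→M→Z = 10+1+4 = 15 → 15 days.
F is on the critical path; changing it to 4 makes that path 9 days.
New critical path: T→M→Z = 6+1+4 = 11 ⇒ 11 days.

11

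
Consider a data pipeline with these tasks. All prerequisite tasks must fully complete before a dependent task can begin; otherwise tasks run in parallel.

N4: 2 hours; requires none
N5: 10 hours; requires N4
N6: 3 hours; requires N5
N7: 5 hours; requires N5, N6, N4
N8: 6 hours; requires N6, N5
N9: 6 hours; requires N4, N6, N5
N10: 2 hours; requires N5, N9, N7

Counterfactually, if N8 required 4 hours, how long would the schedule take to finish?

23

Baseline: N4→N5→N6→N9→N10 = 2+10+3+6+2 = 23 → 23 hours.
N8 has 2 hours of float (longest path through it is 21).
The critical path is still N4→N5→N6→N9→N10; finish is now 23 hours.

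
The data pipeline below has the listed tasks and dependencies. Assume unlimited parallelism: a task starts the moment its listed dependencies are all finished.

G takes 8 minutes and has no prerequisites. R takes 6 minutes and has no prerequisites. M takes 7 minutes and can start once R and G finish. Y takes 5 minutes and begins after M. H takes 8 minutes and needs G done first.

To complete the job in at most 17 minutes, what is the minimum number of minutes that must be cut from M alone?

Current finish: 20 minutes; target: 17.
M is on every critical path, so each minute cut from M cuts the finish by one (this holds down to a finish of 16).
Need 20 − 17 = 3 minutes off M → M becomes 4 minutes, finish becomes 17.

3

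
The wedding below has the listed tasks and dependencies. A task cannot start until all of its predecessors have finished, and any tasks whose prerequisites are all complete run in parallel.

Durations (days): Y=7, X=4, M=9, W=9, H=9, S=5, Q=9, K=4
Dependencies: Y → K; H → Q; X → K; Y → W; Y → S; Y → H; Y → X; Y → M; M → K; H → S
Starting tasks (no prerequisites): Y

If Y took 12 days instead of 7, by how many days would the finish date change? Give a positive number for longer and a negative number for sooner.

Actual critical path: Y→H→Q = 7+9+9 = 25 ⇒ 25 days.
Y lies on that path, so at 12 days the path becomes 30 days.
That remains the longest chain; total 30 days.
Change in finish: 30 − 25 = +5 days.

5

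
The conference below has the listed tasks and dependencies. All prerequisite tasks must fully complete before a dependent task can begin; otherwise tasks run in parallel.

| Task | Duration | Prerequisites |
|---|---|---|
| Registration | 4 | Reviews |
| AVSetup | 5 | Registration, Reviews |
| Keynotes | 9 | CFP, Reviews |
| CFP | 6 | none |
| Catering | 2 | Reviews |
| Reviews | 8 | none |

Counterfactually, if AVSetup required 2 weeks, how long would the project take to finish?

As given, the longest chain is Reviews→Registration→AVSetup = 8+4+5 = 17, so the finish is 17 weeks.
AVSetup is on the critical path; changing it to 2 makes that path 14 weeks.
The binding chain switches to Reviews→Keynotes = 8+9 = 17; finish 17 weeks.

17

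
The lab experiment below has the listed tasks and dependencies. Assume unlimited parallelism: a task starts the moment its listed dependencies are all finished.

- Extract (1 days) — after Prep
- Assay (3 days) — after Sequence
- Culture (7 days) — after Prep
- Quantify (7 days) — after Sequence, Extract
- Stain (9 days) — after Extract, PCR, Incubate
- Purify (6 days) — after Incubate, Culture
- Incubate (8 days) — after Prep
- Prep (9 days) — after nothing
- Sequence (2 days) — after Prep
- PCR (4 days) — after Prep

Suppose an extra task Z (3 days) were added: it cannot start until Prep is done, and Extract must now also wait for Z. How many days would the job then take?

Originally the job takes 26 days.
With Z inserted, Extract now waits for max(Prep, Z).
New critical path: Prep→Incubate→Stain = 9+8+9 = 26 ⇒ 26 days.

26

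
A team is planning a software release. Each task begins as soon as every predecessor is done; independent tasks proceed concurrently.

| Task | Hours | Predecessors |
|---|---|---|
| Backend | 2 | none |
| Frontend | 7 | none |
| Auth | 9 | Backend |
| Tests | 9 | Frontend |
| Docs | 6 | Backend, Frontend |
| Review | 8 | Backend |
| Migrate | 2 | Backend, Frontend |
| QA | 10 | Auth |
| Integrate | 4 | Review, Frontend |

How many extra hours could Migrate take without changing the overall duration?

The longest chain is Backend→Auth→QA = 2+9+10 = 21; overall finish 21 hours.
Migrate finishes as early as 9 and must finish by 21.
Slack of Migrate = 19 − 7 = 12 hours.

12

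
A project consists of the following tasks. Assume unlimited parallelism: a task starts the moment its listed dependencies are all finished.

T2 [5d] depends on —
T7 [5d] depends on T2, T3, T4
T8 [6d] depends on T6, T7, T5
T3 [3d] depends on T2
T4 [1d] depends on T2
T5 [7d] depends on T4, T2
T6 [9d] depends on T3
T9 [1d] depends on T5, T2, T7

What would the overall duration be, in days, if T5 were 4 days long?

As given, the longest chain is T2→T3→T6→T8 = 5+3+9+6 = 23, so the finish is 23 days.
The longest path through T5 is only 19 days, so T5 has float 4.
No other chain overtakes it, so the finish is 23 days.

23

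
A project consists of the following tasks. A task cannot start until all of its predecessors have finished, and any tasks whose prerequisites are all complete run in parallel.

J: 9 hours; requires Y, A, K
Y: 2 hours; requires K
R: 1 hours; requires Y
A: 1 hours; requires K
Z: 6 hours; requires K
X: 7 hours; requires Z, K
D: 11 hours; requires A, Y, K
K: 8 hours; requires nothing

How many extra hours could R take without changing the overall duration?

10

Critical path: K→Y→D = 8+2+11 = 21, so the finish is 21 hours.
R finishes as early as 11 and must finish by 21.
So R can slip 21 − 11 = 10 hours.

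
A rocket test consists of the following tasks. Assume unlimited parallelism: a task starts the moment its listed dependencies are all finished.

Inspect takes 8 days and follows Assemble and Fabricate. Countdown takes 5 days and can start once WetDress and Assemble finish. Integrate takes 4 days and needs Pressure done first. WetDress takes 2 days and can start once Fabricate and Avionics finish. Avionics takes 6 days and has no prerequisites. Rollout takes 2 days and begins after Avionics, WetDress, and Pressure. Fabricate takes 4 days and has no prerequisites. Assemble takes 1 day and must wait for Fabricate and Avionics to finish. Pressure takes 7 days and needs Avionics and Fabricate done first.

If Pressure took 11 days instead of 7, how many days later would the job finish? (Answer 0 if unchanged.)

4

The binding path is Avionics→Pressure→Integrate = 6+7+4 = 17; finish at 17 days.
Since Pressure is critical, the +4 change carries straight to that chain (now 21 days).
The critical path is still Avionics→Pressure→Integrate; finish is now 21 days.
Change in finish: 21 − 17 = +4 days.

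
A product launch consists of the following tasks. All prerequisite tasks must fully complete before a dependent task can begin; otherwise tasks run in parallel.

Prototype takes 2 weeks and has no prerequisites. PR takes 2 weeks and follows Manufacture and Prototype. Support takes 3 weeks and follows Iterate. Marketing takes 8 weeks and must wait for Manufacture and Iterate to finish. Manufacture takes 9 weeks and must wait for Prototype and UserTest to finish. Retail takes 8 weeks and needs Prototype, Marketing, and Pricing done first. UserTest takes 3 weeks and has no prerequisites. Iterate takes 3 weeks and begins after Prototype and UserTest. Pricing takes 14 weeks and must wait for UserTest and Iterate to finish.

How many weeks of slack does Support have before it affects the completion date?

The longest chain is UserTest→Iterate→Pricing→Retail = 3+3+14+8 = 28; overall finish 28 weeks.
Longest path through Support: 9 weeks (earliest finish 9, latest finish 28).
So Support can slip 28 − 9 = 19 weeks.

19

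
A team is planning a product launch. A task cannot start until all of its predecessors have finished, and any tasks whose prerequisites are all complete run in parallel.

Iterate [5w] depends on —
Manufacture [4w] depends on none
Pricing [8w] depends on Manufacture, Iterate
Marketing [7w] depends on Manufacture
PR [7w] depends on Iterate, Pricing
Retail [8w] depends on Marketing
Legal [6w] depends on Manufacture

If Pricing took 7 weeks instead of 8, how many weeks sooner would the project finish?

1

Baseline: Iterate→Pricing→PR = 5+8+7 = 20 → 20 weeks.
Pricing lies on that path, so at 7 weeks the path becomes 19 weeks.
The critical path is still Iterate→Pricing→PR; finish is now 19 weeks.
Change in finish: 19 − 20 = -1 weeks.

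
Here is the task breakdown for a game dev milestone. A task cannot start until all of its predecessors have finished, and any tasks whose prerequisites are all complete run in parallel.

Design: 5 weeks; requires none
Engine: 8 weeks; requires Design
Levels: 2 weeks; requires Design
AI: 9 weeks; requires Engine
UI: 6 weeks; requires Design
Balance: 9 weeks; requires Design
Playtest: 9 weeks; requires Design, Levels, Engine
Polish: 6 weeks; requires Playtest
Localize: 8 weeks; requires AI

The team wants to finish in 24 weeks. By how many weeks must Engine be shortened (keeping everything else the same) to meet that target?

Current finish: 30 weeks; target: 24.
Engine is on every critical path, so each week cut from Engine cuts the finish by one (this holds down to a finish of 23).
Need 30 − 24 = 6 weeks off Engine → Engine becomes 2 weeks, finish becomes 24.

6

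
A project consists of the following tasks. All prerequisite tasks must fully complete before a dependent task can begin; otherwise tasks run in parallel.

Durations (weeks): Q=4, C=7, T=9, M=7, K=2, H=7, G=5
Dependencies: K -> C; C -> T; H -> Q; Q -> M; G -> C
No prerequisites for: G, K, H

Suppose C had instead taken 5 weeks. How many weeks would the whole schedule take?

19

Critical path before the change: G→C→T = 5+7+9 = 21 giving 21 weeks.
C is on the critical path; changing it to 5 makes that path 19 weeks.
That remains the longest chain; total 19 weeks.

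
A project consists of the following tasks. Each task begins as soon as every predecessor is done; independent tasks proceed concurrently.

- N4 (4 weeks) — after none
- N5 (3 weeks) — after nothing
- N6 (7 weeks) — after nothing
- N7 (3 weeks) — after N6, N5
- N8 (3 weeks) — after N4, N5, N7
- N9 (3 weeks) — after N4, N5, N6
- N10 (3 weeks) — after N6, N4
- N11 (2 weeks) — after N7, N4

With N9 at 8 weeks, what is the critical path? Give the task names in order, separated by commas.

N6, N9

Actual critical path: N6→N7→N8 = 7+3+3 = 13 ⇒ 13 weeks.
The longest path through N9 is only 10 weeks, so N9 has float 3.
The binding chain switches to N6→N9 = 7+8 = 15; finish 15 weeks.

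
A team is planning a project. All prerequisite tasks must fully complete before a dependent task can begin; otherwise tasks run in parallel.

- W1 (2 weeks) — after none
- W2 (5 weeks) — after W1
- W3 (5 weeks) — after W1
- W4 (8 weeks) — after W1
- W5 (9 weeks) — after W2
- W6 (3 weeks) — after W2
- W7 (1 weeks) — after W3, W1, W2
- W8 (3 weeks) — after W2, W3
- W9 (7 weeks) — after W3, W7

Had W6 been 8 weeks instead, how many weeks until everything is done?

The binding path is W1→W2→W5 = 2+5+9 = 16; finish at 16 weeks.
W6 is off the critical path — its longest chain is 10 weeks, giving 6 of slack.
That remains the longest chain; total 16 weeks.

16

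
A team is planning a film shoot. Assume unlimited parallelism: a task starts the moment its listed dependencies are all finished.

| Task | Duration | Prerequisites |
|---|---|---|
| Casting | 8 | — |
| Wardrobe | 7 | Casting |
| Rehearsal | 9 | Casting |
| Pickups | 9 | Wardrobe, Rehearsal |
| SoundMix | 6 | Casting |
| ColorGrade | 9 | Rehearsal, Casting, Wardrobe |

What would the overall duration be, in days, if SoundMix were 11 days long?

26

Critical path before the change: Casting→Rehearsal→Pickups = 8+9+9 = 26 giving 26 days.
SoundMix is off the critical path — its longest chain is 14 days, giving 12 of slack.
The critical path is still Casting→Rehearsal→Pickups; finish is now 26 days.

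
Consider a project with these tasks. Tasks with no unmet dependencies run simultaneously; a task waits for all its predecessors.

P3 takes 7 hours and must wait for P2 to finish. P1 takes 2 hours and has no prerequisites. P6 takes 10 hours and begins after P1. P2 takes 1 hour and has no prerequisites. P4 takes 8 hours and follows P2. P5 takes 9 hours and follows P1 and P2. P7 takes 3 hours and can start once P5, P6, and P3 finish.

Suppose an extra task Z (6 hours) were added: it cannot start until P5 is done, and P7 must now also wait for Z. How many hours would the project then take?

Originally the project takes 15 hours.
With Z inserted, P7 now waits for max(P5, P6, P3, Z).
New critical path: P1→P5→Z→P7 = 2+9+6+3 = 20 ⇒ 20 hours.

20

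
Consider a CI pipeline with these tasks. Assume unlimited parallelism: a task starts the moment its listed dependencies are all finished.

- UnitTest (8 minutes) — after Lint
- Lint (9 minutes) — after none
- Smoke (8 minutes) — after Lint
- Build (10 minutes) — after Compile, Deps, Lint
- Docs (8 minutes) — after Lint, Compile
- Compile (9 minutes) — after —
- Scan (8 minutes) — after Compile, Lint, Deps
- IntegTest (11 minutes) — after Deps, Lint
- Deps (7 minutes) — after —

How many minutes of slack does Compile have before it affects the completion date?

Lint→IntegTest = 9+11 = 20 sets the makespan at 20 minutes.
The longest chain containing Compile totals 19 minutes.
So Compile can slip 10 − 9 = 1 minute.

1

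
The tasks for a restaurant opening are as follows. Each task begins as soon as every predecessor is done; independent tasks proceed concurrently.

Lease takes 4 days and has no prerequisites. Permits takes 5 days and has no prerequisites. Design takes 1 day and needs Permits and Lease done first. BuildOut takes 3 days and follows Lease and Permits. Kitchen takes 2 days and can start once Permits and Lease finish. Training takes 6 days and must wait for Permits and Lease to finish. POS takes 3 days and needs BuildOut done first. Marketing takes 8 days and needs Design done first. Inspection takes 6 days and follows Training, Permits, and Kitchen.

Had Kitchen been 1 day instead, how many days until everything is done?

17

Critical path before the change: Permits→Training→Inspection = 5+6+6 = 17 giving 17 days.
Kitchen is off the critical path — its longest chain is 13 days, giving 4 of slack.
That remains the longest chain; total 17 days.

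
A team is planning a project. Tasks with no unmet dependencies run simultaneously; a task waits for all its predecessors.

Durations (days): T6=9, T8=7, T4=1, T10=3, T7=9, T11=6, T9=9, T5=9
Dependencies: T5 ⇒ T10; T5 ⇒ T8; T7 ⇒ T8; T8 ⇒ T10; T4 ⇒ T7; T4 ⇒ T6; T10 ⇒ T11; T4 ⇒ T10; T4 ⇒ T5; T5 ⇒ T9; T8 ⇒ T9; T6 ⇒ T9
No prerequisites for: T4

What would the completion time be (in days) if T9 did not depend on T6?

Before: longest chain T4→T5→T8→T9 = 1+9+7+9 = 26, finish 26.
Dropping T6→T9 doesn't change T9's earliest start (17); another predecessor still binds.
New critical path: T4→T5→T8→T9 = 1+9+7+9 = 26 ⇒ 26 days.

26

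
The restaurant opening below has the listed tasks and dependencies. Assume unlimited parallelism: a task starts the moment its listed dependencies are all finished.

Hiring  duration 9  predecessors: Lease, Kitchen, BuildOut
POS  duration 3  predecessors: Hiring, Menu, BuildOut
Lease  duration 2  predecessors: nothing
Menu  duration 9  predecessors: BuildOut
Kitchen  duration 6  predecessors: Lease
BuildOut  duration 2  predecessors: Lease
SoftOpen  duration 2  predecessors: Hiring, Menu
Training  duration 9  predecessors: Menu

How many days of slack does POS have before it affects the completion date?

Critical path: Lease→BuildOut→Menu→Training = 2+2+9+9 = 22, so the finish is 22 days.
The longest chain containing POS totals 20 days.
So POS can slip 22 − 20 = 2 days.

2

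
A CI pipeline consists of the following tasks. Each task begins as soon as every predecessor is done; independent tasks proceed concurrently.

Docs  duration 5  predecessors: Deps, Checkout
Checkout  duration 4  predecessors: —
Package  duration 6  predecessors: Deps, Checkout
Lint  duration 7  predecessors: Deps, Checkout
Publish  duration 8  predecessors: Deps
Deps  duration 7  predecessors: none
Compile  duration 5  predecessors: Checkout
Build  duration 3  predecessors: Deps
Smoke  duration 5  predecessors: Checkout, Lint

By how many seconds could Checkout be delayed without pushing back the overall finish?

3

Critical path: Deps→Lint→Smoke = 7+7+5 = 19, so the finish is 19 seconds.
Longest path through Checkout: 16 seconds (earliest finish 4, latest finish 7).
Slack of Checkout = 3 − 0 = 3 seconds.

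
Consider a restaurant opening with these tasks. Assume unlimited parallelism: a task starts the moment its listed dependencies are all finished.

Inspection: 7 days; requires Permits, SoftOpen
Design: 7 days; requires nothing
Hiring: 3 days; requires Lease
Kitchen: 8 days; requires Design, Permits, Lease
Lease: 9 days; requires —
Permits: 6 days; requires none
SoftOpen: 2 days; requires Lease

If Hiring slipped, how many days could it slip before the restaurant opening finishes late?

6

Critical path: Lease→SoftOpen→Inspection = 9+2+7 = 18, so the finish is 18 days.
The longest chain containing Hiring totals 12 days.
So Hiring can slip 18 − 12 = 6 days.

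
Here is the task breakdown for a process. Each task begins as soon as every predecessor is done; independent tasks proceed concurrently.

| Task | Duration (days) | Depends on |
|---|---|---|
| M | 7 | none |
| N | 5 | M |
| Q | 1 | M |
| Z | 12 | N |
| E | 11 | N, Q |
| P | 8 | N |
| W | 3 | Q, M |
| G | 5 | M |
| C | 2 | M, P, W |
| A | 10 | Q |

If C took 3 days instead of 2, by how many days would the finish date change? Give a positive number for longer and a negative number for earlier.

As given, the longest chain is M→N→Z = 7+5+12 = 24, so the finish is 24 days.
The longest path through C is only 22 days, so C has float 2.
No other chain overtakes it, so the finish is 24 days.
Change in finish: 24 − 24 = +0 days.

0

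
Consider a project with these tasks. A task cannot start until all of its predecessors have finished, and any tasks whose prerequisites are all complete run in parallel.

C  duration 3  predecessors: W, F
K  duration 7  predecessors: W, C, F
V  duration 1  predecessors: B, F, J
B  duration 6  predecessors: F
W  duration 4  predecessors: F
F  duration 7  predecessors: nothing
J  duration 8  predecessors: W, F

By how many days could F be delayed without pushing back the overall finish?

0

F→W→C→K = 7+4+3+7 = 21 sets the makespan at 21 days.
The longest chain containing F totals 21 days.
Float = 21 − 21 = 0.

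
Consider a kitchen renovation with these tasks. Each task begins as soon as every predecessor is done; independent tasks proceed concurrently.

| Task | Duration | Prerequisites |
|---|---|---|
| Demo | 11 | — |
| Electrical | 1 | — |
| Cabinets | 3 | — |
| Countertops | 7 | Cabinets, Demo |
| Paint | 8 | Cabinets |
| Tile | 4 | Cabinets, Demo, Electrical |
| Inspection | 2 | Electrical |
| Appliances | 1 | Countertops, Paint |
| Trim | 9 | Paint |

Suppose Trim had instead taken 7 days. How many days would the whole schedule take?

19

As given, the longest chain is Cabinets→Paint→Trim = 3+8+9 = 20, so the finish is 20 days.
Trim lies on that path, so at 7 days the path becomes 18 days.
The binding chain switches to Demo→Countertops→Appliances = 11+7+1 = 19; finish 19 days.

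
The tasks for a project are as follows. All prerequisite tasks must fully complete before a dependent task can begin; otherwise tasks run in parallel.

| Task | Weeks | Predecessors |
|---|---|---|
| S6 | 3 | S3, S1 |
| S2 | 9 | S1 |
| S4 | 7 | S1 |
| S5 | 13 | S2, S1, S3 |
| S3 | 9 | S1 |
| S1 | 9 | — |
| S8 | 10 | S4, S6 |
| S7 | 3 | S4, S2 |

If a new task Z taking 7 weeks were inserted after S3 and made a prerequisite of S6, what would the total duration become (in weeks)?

Originally the project takes 31 weeks.
With Z inserted, S6 now waits for max(S3, S1, Z).
New critical path: S1→S3→Z→S6→S8 = 9+9+7+3+10 = 38 ⇒ 38 weeks.

38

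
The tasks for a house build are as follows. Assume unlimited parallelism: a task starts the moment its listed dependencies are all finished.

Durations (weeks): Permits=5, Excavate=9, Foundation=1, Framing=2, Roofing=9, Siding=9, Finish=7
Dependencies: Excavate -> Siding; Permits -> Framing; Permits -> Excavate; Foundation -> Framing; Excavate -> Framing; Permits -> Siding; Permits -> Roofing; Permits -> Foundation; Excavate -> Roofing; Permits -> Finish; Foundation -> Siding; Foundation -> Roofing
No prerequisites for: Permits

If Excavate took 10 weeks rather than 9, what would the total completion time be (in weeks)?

24

The binding path is Permits→Excavate→Roofing = 5+9+9 = 23; finish at 23 weeks.
Since Excavate is critical, the +1 change carries straight to that chain (now 24 weeks).
No other chain overtakes it, so the finish is 24 weeks.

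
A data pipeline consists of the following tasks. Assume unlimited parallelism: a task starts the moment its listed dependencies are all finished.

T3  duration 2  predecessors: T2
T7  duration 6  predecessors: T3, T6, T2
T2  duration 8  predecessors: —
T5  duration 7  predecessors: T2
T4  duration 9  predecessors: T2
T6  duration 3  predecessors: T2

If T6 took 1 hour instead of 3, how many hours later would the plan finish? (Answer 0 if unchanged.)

0

Actual critical path: T2→T6→T7 = 8+3+6 = 17 ⇒ 17 hours.
T6 is on the critical path; changing it to 1 makes that path 15 hours.
The binding chain switches to T2→T4 = 8+9 = 17; finish 17 hours.
Change in finish: 17 − 17 = +0 hours.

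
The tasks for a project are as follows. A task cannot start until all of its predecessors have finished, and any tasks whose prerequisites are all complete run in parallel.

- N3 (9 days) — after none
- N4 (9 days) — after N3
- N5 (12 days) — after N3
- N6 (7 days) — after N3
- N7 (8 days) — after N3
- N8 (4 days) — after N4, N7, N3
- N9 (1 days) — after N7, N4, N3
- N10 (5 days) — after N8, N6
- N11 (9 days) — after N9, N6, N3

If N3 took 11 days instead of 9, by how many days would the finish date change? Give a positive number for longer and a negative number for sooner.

2

The binding path is N3→N4→N9→N11 = 9+9+1+9 = 28; finish at 28 days.
Since N3 is critical, the +2 change carries straight to that chain (now 30 days).
The critical path is still N3→N4→N9→N11; finish is now 30 days.
Change in finish: 30 − 28 = +2 days.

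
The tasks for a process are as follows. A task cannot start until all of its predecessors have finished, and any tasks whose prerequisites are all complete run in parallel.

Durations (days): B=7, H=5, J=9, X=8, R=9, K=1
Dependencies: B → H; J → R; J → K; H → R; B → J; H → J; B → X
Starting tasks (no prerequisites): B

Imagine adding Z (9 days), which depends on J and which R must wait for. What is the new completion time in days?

39

Originally the project takes 30 days.
With Z inserted, R now waits for max(H, J, Z).
New critical path: B→H→J→Z→R = 7+5+9+9+9 = 39 ⇒ 39 days.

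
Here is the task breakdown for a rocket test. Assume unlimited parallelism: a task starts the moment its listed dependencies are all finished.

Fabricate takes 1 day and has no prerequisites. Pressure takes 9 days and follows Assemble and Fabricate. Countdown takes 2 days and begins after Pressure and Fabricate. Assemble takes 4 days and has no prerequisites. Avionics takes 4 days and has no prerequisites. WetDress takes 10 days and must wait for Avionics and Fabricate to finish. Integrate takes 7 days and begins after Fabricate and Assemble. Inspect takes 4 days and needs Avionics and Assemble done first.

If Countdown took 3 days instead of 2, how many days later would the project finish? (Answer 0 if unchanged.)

1

Baseline: Assemble→Pressure→Countdown = 4+9+2 = 15 → 15 days.
Countdown lies on that path, so at 3 days the path becomes 16 days.
No other chain overtakes it, so the finish is 16 days.
Change in finish: 16 − 15 = +1 days.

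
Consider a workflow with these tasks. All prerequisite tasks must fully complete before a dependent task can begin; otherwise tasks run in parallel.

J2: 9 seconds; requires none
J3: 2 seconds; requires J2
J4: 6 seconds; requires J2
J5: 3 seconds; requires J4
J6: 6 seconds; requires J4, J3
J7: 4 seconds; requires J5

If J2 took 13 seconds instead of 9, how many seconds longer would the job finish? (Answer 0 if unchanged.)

The binding path is J2→J4→J5→J7 = 9+6+3+4 = 22; finish at 22 seconds.
J2 lies on that path, so at 13 seconds the path becomes 26 seconds.
No other chain overtakes it, so the finish is 26 seconds.
Change in finish: 26 − 22 = +4 seconds.

4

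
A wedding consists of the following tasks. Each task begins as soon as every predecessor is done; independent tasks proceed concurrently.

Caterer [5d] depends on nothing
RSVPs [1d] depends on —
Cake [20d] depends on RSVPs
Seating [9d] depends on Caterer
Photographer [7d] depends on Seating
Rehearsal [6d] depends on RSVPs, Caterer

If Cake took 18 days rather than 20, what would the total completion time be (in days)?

21

Actual critical path: RSVPs→Cake = 1+20 = 21 ⇒ 21 days.
Since Cake is critical, the -2 change carries straight to that chain (now 19 days).
New critical path: Caterer→Seating→Photographer = 5+9+7 = 21 ⇒ 21 days.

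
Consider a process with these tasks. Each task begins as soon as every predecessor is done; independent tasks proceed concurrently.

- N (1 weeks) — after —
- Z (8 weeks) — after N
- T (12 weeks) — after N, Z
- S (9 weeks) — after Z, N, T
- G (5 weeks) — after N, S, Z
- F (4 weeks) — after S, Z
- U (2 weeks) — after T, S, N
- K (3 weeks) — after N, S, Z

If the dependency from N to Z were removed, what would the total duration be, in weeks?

34

Original critical path: N→Z→T→S→G = 1+8+12+9+5 = 35 ⇒ 35 weeks.
Without N→Z, Z's earliest start moves from 1 to 0.
After: Z→T→S→G = 8+12+9+5 = 34 → 34 weeks.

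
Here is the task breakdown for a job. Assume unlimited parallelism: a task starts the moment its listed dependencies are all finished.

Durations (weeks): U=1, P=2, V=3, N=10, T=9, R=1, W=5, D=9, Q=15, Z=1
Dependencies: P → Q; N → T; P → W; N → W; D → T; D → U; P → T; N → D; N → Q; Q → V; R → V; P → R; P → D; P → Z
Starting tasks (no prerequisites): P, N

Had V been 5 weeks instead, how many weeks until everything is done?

Baseline: N→Q→V = 10+15+3 = 28 → 28 weeks.
V lies on that path, so at 5 weeks the path becomes 30 weeks.
The critical path is still N→Q→V; finish is now 30 weeks.

30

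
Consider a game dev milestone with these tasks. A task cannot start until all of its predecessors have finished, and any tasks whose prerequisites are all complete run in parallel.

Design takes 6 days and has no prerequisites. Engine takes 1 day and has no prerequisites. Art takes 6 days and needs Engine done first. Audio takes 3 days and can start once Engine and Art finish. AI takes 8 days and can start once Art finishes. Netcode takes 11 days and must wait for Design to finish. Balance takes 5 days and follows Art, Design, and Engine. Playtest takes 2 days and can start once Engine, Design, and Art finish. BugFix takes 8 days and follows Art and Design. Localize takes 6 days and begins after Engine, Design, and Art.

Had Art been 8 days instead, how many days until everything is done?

17

Baseline: Design→Netcode = 6+11 = 17 → 17 days.
Art is off the critical path — its longest chain is 15 days, giving 2 of slack.
That remains the longest chain; total 17 days.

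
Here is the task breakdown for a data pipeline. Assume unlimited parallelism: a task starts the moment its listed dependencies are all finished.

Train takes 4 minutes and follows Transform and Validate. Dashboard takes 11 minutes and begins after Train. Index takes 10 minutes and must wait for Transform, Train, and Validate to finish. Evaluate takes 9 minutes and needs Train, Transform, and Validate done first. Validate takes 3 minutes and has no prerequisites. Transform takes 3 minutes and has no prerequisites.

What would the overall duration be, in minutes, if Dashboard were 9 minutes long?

17

As given, the longest chain is Validate→Train→Dashboard = 3+4+11 = 18, so the finish is 18 minutes.
Since Dashboard is critical, the -2 change carries straight to that chain (now 16 minutes).
Now Validate→Train→Index = 3+4+10 = 17 is longest, so the finish becomes 17 minutes.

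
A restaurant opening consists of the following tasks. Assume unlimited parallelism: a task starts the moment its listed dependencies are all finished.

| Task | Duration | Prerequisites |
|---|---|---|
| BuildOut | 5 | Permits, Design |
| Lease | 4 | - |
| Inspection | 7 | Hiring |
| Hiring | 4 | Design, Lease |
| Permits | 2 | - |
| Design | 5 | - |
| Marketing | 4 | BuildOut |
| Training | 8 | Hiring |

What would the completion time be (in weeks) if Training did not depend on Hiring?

16

With the dependency in place, Design→Hiring→Training = 5+4+8 = 17 sets the finish at 17 weeks.
Without Hiring→Training, Training's earliest start moves from 9 to 0.
New critical path: Design→Hiring→Inspection = 5+4+7 = 16 ⇒ 16 weeks.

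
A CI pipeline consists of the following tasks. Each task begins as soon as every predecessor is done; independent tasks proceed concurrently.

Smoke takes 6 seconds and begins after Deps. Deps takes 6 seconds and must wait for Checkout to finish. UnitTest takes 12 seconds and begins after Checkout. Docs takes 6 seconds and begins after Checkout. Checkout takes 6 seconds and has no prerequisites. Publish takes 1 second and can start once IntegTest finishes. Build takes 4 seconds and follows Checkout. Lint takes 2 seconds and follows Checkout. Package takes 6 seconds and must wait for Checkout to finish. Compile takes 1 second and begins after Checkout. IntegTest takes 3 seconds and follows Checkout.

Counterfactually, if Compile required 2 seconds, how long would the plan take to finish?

Actual critical path: Checkout→Deps→Smoke = 6+6+6 = 18 ⇒ 18 seconds.
The longest path through Compile is only 7 seconds, so Compile has float 11.
The critical path is still Checkout→Deps→Smoke; finish is now 18 seconds.

18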